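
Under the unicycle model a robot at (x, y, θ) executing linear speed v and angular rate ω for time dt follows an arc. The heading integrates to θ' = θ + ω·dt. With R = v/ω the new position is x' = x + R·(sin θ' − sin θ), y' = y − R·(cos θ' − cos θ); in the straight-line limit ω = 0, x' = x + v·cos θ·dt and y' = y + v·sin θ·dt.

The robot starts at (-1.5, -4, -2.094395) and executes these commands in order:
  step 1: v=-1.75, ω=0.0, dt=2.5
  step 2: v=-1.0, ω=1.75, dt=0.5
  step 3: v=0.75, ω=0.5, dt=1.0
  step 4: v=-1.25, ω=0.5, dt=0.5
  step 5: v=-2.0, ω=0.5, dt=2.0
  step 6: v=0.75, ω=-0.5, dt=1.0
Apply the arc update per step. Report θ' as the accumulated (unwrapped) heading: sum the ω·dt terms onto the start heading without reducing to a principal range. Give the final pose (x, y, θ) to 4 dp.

step 1: θ'=-2.0944 (straight) → pose (0.6875, -0.2111, -2.0944)
step 2: θ'=-1.2194 (R=-0.5714) → pose (0.7291, 0.2713, -1.2194)
step 3: θ'=-0.7194 (R=1.5000) → pose (1.1491, -0.3407, -0.7194)
step 4: θ'=-0.4694 (R=-2.5000) → pose (0.6326, 0.0084, -0.4694)
step 5: θ'=0.5306 (R=-4.0000) → pose (-3.2010, -0.1090, 0.5306)
step 6: θ'=0.0306 (R=-1.5000) → pose (-2.4878, 0.0966, 0.0306)

(-2.4878, 0.0966, 0.0306)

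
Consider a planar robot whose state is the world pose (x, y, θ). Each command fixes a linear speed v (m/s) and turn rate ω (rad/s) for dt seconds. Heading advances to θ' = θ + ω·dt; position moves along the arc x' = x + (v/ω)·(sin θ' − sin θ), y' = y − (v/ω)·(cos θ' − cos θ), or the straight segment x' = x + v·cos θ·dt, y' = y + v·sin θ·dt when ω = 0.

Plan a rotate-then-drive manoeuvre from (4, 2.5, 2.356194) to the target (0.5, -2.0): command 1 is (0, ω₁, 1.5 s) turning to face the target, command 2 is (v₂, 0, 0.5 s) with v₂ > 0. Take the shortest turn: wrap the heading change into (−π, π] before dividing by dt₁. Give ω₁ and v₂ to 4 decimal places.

heading to target = atan2(-2−2.5, 0.5−4) = -2.2318
Δθ = wrap(-2.2318 − 2.3562) = 1.6952; ω₁ = Δθ/dt₁ = 1.1301
distance = √((0.5−4)² + (-2−2.5)²) = 5.7009; v₂ = distance/dt₂ = 11.4018

ω₁ = 1.1301, v₂ = 11.4018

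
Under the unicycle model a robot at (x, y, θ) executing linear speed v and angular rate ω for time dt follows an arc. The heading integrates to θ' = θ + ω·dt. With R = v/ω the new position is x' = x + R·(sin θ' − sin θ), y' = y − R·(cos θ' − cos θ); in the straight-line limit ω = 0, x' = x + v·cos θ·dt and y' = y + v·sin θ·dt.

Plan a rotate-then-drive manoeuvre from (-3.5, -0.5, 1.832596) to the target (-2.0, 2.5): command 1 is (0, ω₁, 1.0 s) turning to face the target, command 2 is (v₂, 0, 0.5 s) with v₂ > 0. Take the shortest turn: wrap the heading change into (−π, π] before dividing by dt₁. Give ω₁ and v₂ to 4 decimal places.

heading to target = atan2(2.5−-0.5, -2−-3.5) = 1.1071
Δθ = wrap(1.1071 − 1.8326) = -0.7254; ω₁ = Δθ/dt₁ = -0.7254
distance = √((-2−-3.5)² + (2.5−-0.5)²) = 3.3541; v₂ = distance/dt₂ = 6.7082

ω₁ = -0.7254, v₂ = 6.7082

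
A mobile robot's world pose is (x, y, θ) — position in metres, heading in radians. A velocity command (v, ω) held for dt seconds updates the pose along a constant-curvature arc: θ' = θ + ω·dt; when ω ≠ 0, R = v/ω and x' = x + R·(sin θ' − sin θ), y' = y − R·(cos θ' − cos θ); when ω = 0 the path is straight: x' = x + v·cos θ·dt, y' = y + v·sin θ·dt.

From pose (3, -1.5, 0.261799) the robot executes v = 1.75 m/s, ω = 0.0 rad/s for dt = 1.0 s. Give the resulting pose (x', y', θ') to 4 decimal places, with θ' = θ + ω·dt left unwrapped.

θ' = 0.2618 + 0.0·1.0 = 0.2618
ω = 0 → straight: x' = 3 + 1.75·cos(0.2618)·1.0 = 4.6904
y' = -1.5 + 1.75·sin(0.2618)·1.0 = -1.0471

(4.6904, -1.0471, 0.2618)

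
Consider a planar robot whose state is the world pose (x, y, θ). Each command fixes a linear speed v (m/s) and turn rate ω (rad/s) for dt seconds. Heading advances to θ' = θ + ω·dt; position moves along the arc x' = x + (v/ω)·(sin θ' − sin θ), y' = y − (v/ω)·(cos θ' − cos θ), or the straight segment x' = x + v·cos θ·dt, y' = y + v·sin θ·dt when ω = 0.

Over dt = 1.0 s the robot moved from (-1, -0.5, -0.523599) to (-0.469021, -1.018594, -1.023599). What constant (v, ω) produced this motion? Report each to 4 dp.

v = 0.7500, ω = -0.5000

Δθ = -1.023599 − -0.523599 = -0.500000
ω = Δθ/dt = -0.500000/1.0 = -0.5000
R = Δx/(sin θ' − sin θ) = -1.5000
v = R·ω = -1.5000·-0.5000 = 0.7500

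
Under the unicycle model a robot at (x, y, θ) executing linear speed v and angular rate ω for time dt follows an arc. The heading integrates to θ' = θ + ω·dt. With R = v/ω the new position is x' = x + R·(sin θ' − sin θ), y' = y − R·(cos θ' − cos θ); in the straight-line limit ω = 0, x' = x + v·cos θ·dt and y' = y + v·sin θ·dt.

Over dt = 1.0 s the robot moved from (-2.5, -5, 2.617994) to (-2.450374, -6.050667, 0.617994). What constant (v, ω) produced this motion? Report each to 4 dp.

Δθ = 0.617994 − 2.617994 = -2.000000
ω = Δθ/dt = -2.000000/1.0 = -2.0000
R = −Δy/(cos θ' − cos θ) = 0.6250
v = R·ω = 0.6250·-2.0000 = -1.2500

v = -1.2500, ω = -2.0000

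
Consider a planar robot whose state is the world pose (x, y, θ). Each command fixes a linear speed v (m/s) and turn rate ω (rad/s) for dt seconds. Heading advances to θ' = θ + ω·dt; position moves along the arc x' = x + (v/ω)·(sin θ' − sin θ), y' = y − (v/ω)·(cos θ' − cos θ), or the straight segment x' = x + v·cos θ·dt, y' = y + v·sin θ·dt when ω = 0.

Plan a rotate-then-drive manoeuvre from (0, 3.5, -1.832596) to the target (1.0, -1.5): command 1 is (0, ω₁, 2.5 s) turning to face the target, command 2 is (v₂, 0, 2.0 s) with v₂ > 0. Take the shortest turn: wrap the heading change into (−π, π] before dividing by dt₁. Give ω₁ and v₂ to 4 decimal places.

heading to target = atan2(-1.5−3.5, 1−0) = -1.3734
Δθ = wrap(-1.3734 − -1.8326) = 0.4592; ω₁ = Δθ/dt₁ = 0.1837
distance = √((1−0)² + (-1.5−3.5)²) = 5.0990; v₂ = distance/dt₂ = 2.5495

ω₁ = 0.1837, v₂ = 2.5495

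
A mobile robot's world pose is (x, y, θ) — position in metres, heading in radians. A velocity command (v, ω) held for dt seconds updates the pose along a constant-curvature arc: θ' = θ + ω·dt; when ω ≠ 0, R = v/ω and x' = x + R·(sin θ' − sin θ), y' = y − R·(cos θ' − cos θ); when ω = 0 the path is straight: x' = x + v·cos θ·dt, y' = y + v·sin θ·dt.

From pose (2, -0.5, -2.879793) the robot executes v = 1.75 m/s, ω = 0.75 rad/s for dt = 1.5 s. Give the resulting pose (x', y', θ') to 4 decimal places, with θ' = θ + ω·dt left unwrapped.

(0.3100, -2.3269, -1.7548)

θ' = -2.8798 + 0.75·1.5 = -1.7548
R = v/ω = 1.75/0.75 = 2.3333
x' = 2 + 2.3333·(sin -1.7548 − sin -2.8798) = 0.3100
y' = -0.5 − 2.3333·(cos -1.7548 − cos -2.8798) = -2.3269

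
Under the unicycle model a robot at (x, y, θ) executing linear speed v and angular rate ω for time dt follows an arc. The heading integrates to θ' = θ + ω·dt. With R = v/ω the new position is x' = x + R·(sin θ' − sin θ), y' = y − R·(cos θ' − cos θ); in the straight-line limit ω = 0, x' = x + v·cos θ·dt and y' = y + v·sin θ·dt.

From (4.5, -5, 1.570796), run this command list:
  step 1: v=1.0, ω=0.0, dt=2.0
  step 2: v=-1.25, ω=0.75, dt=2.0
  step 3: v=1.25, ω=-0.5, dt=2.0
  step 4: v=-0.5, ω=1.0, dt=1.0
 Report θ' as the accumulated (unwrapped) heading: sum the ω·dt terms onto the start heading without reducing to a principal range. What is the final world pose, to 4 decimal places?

(4.4351, -3.6264, 3.0708)

step 1: θ'=1.5708 (straight) → pose (4.5000, -3.0000, 1.5708)
step 2: θ'=3.0708 (R=-1.6667) → pose (6.0488, -4.6625, 3.0708)
step 3: θ'=2.0708 (R=-2.5000) → pose (4.0317, -3.3673, 2.0708)
step 4: θ'=3.0708 (R=-0.5000) → pose (4.4351, -3.6264, 3.0708)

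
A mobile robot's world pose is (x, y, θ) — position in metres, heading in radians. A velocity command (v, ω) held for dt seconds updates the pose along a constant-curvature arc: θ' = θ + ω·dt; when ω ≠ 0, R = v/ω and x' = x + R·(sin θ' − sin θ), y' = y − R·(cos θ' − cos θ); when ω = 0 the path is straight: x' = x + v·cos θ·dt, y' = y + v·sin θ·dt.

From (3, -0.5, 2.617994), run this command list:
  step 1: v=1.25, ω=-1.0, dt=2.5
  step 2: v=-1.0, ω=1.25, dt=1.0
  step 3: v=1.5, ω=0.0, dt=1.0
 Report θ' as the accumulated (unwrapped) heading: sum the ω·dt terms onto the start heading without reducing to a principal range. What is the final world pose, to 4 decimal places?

step 1: θ'=0.1180 (R=-1.2500) → pose (3.4778, 1.8238, 0.1180)
step 2: θ'=1.3680 (R=-0.8000) → pose (2.7884, 1.1905, 1.3680)
step 3: θ'=1.3680 (straight) → pose (3.0905, 2.6598, 1.3680)

(3.0905, 2.6598, 1.3680)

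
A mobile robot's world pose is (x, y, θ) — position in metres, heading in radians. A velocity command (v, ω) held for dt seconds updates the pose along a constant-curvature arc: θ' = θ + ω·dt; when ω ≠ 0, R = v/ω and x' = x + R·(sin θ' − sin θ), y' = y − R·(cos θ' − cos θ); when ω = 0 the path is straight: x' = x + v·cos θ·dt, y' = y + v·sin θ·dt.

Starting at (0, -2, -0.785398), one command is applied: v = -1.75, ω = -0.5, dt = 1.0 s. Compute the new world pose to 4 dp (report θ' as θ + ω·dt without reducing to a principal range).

θ' = -0.7854 + -0.5·1.0 = -1.2854
R = v/ω = -1.75/-0.5 = 3.5000
x' = 0 + 3.5000·(sin -1.2854 − sin -0.7854) = -0.8836
y' = -2 − 3.5000·(cos -1.2854 − cos -0.7854) = -0.5105

(-0.8836, -0.5105, -1.2854)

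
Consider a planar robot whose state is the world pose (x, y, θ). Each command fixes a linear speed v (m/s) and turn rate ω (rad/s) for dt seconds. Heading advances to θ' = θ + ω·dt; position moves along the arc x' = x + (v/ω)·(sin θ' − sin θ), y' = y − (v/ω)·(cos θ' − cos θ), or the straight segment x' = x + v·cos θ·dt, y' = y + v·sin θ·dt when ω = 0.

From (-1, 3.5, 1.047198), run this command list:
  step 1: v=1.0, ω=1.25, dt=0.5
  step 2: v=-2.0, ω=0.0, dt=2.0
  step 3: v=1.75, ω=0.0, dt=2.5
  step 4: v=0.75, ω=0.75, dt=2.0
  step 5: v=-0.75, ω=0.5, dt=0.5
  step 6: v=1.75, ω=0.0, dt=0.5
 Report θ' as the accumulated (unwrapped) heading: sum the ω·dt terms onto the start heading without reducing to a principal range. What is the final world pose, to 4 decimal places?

step 1: θ'=1.6722 (R=0.8000) → pose (-0.8969, 3.9810, 1.6722)
step 2: θ'=1.6722 (straight) → pose (-0.4920, 0.0015, 1.6722)
step 3: θ'=1.6722 (straight) → pose (-0.9349, 4.3541, 1.6722)
step 4: θ'=3.1722 (R=1.0000) → pose (-1.9604, 5.2524, 3.1722)
step 5: θ'=3.4222 (R=-1.5000) → pose (-1.5908, 5.3103, 3.4222)
step 6: θ'=3.4222 (straight) → pose (-2.4316, 5.0680, 3.4222)

(-2.4316, 5.0680, 3.4222)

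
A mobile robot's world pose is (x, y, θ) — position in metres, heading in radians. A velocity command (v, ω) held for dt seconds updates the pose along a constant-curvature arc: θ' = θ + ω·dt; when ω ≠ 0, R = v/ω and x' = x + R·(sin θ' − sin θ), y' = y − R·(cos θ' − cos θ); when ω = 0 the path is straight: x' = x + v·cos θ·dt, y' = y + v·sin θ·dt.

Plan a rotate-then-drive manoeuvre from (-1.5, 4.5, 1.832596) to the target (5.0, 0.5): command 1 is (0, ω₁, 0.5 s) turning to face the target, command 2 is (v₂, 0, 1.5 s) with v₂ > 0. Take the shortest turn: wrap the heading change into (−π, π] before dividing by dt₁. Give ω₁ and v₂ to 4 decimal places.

heading to target = atan2(0.5−4.5, 5−-1.5) = -0.5517
Δθ = wrap(-0.5517 − 1.8326) = -2.3843; ω₁ = Δθ/dt₁ = -4.7685
distance = √((5−-1.5)² + (0.5−4.5)²) = 7.6322; v₂ = distance/dt₂ = 5.0881

ω₁ = -4.7685, v₂ = 5.0881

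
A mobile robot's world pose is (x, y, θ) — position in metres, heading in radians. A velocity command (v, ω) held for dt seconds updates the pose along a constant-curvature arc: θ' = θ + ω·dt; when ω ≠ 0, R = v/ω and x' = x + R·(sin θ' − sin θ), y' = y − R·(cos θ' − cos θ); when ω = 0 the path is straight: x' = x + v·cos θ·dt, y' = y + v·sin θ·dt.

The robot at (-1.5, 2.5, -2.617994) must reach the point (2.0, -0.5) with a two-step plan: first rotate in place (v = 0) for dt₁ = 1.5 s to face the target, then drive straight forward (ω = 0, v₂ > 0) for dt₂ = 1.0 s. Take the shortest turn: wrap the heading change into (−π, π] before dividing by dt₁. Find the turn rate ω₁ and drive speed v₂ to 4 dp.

heading to target = atan2(-0.5−2.5, 2−-1.5) = -0.7086
Δθ = wrap(-0.7086 − -2.6180) = 1.9094; ω₁ = Δθ/dt₁ = 1.2729
distance = √((2−-1.5)² + (-0.5−2.5)²) = 4.6098; v₂ = distance/dt₂ = 4.6098

ω₁ = 1.2729, v₂ = 4.6098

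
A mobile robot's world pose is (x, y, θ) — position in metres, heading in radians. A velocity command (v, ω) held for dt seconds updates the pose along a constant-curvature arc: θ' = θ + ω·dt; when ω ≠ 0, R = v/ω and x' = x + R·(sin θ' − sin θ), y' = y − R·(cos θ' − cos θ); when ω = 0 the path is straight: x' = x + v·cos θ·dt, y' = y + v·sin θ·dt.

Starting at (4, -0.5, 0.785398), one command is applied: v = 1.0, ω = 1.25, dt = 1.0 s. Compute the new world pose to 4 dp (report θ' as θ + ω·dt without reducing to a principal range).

θ' = 0.7854 + 1.25·1.0 = 2.0354
R = v/ω = 1.0/1.25 = 0.8000
x' = 4 + 0.8000·(sin 2.0354 − sin 0.7854) = 4.1495
y' = -0.5 − 0.8000·(cos 2.0354 − cos 0.7854) = 0.4241

(4.1495, 0.4241, 2.0354)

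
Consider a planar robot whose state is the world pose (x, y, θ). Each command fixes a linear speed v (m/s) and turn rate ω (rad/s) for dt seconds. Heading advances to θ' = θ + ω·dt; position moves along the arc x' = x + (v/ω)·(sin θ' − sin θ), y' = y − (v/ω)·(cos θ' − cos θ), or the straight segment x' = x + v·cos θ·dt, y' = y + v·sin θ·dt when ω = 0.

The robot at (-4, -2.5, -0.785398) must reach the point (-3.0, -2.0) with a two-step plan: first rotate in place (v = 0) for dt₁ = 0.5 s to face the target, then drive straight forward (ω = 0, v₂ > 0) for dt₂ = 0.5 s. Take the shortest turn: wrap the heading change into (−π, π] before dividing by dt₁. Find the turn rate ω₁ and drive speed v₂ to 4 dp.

heading to target = atan2(-2−-2.5, -3−-4) = 0.4636
Δθ = wrap(0.4636 − -0.7854) = 1.2490; ω₁ = Δθ/dt₁ = 2.4981
distance = √((-3−-4)² + (-2−-2.5)²) = 1.1180; v₂ = distance/dt₂ = 2.2361

ω₁ = 2.4981, v₂ = 2.2361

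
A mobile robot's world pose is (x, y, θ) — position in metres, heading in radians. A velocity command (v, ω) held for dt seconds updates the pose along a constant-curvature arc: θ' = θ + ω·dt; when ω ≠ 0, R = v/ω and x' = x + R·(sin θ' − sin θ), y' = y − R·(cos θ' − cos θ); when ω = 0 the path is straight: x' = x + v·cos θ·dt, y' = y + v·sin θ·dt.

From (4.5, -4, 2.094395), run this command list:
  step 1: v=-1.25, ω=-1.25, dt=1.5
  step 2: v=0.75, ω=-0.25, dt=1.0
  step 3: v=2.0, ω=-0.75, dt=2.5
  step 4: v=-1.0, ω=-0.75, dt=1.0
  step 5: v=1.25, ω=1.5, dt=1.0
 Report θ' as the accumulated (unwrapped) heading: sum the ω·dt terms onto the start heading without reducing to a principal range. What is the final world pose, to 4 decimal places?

step 1: θ'=0.2194 (R=1.0000) → pose (3.8516, -5.4760, 0.2194)
step 2: θ'=-0.0306 (R=-3.0000) → pose (4.5963, -5.4055, -0.0306)
step 3: θ'=-1.9056 (R=-2.6667) → pose (7.0333, -8.9472, -1.9056)
step 4: θ'=-2.6556 (R=1.3333) → pose (7.6698, -8.2063, -2.6556)
step 5: θ'=-1.1556 (R=0.8333) → pose (7.2966, -9.2793, -1.1556)

(7.2966, -9.2793, -1.1556)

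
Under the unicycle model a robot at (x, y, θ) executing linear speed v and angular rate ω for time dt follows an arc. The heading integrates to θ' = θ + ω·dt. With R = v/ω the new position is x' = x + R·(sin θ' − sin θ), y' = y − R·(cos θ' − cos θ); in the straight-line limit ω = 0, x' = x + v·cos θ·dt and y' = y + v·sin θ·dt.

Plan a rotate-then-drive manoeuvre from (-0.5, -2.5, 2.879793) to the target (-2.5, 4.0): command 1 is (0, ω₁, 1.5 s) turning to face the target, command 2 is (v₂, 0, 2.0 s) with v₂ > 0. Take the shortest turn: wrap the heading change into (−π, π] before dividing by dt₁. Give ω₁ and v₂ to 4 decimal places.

heading to target = atan2(4−-2.5, -2.5−-0.5) = 1.8693
Δθ = wrap(1.8693 − 2.8798) = -1.0105; ω₁ = Δθ/dt₁ = -0.6737
distance = √((-2.5−-0.5)² + (4−-2.5)²) = 6.8007; v₂ = distance/dt₂ = 3.4004

ω₁ = -0.6737, v₂ = 3.4004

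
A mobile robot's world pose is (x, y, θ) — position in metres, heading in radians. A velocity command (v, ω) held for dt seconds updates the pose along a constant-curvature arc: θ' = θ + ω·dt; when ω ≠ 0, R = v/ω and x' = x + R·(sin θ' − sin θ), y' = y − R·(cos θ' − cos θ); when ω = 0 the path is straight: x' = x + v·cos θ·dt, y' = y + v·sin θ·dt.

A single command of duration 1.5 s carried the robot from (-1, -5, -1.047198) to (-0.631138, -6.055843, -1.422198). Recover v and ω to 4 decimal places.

Δθ = -1.422198 − -1.047198 = -0.375000
ω = Δθ/dt = -0.375000/1.5 = -0.2500
R = −Δy/(cos θ' − cos θ) = -3.0000
v = R·ω = -3.0000·-0.2500 = 0.7500

v = 0.7500, ω = -0.2500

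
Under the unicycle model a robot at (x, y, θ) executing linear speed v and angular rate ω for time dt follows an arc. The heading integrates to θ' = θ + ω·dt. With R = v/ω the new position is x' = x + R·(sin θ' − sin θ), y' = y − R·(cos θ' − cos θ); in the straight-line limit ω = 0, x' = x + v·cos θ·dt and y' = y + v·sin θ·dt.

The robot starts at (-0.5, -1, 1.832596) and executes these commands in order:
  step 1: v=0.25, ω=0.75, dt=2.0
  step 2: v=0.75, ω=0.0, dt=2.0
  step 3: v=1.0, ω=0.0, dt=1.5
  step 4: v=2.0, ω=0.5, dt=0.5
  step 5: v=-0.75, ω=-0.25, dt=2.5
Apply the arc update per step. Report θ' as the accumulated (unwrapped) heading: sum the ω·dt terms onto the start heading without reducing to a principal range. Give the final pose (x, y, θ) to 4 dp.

step 1: θ'=3.3326 (R=0.3333) → pose (-0.8853, -0.7590, 3.3326)
step 2: θ'=3.3326 (straight) → pose (-2.3580, -1.0438, 3.3326)
step 3: θ'=3.3326 (straight) → pose (-3.8307, -1.3285, 3.3326)
step 4: θ'=3.5826 (R=4.0000) → pose (-4.7787, -1.6385, 3.5826)
step 5: θ'=2.9576 (R=3.0000) → pose (-2.9493, -1.4021, 2.9576)

(-2.9493, -1.4021, 2.9576)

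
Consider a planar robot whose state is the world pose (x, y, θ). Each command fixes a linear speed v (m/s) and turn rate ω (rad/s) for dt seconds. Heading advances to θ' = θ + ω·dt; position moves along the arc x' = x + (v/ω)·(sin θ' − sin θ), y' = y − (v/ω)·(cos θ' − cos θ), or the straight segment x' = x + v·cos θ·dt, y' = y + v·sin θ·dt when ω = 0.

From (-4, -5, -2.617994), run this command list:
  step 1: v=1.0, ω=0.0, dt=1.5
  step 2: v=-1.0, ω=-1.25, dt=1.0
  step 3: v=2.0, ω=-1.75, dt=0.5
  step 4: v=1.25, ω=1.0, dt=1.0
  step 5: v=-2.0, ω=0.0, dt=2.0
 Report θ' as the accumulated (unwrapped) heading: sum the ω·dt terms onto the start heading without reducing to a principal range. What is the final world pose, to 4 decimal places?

(-1.9949, -6.1497, -3.7430)

step 1: θ'=-2.6180 (straight) → pose (-5.2990, -5.7500, -2.6180)
step 2: θ'=-3.8680 (R=0.8000) → pose (-4.3677, -5.8448, -3.8680)
step 3: θ'=-4.7430 (R=-1.1429) → pose (-4.7509, -4.9554, -4.7430)
step 4: θ'=-3.7430 (R=1.2500) → pose (-5.2931, -3.8865, -3.7430)
step 5: θ'=-3.7430 (straight) → pose (-1.9949, -6.1497, -3.7430)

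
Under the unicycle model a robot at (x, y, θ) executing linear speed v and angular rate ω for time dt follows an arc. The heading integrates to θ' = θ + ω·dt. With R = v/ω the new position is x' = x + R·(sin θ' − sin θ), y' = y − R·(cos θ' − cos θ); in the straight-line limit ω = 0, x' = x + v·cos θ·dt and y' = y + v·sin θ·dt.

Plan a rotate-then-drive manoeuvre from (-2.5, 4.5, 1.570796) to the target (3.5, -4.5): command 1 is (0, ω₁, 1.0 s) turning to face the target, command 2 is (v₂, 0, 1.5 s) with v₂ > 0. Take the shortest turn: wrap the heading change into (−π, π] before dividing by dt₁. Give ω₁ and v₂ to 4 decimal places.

heading to target = atan2(-4.5−4.5, 3.5−-2.5) = -0.9828
Δθ = wrap(-0.9828 − 1.5708) = -2.5536; ω₁ = Δθ/dt₁ = -2.5536
distance = √((3.5−-2.5)² + (-4.5−4.5)²) = 10.8167; v₂ = distance/dt₂ = 7.2111

ω₁ = -2.5536, v₂ = 7.2111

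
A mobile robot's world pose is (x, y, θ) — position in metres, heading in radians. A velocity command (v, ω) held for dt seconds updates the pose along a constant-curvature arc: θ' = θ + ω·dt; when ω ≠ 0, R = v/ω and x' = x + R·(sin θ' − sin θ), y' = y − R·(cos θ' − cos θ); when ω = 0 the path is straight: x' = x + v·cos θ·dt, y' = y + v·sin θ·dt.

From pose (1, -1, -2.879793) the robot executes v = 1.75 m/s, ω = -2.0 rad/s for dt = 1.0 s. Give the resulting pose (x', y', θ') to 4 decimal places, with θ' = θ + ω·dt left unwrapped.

(-0.0892, -0.0090, -4.8798)

θ' = -2.8798 + -2.0·1.0 = -4.8798
R = v/ω = 1.75/-2.0 = -0.8750
x' = 1 + -0.8750·(sin -4.8798 − sin -2.8798) = -0.0892
y' = -1 − -0.8750·(cos -4.8798 − cos -2.8798) = -0.0090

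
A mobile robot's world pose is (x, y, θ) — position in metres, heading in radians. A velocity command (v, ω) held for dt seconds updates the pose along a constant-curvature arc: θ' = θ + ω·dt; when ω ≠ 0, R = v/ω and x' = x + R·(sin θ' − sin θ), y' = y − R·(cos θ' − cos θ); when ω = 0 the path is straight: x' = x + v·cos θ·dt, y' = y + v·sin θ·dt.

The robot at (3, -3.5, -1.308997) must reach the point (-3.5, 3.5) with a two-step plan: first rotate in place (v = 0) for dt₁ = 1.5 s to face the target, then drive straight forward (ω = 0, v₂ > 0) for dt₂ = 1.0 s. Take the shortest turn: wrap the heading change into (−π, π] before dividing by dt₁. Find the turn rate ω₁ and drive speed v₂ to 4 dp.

heading to target = atan2(3.5−-3.5, -3.5−3) = 2.3192
Δθ = wrap(2.3192 − -1.3090) = -2.6550; ω₁ = Δθ/dt₁ = -1.7700
distance = √((-3.5−3)² + (3.5−-3.5)²) = 9.5525; v₂ = distance/dt₂ = 9.5525

ω₁ = -1.7700, v₂ = 9.5525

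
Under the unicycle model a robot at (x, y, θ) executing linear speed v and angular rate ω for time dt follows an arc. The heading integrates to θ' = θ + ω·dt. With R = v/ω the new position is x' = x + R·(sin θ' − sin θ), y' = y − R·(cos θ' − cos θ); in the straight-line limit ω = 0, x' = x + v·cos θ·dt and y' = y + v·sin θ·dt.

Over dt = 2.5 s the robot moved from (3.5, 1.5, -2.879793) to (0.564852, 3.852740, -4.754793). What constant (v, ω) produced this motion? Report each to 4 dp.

Δθ = -4.754793 − -2.879793 = -1.875000
ω = Δθ/dt = -1.875000/2.5 = -0.7500
R = Δx/(sin θ' − sin θ) = -2.3333
v = R·ω = -2.3333·-0.7500 = 1.7500

v = 1.7500, ω = -0.7500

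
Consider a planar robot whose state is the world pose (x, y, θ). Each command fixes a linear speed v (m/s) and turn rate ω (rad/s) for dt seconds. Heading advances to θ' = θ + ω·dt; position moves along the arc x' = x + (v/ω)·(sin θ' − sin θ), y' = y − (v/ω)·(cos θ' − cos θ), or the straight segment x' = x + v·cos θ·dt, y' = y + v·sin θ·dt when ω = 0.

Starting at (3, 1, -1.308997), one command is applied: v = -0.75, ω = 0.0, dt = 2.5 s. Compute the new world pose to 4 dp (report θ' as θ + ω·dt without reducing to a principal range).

(2.5147, 2.8111, -1.3090)

θ' = -1.3090 + 0.0·2.5 = -1.3090
ω = 0 → straight: x' = 3 + -0.75·cos(-1.3090)·2.5 = 2.5147
y' = 1 + -0.75·sin(-1.3090)·2.5 = 2.8111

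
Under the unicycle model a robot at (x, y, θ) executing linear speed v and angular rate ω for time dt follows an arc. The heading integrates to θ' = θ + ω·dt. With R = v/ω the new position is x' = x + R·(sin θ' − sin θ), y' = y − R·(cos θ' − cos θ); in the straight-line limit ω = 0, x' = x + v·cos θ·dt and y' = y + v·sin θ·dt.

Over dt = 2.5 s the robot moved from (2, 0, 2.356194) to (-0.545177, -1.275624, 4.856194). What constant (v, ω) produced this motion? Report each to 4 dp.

v = 1.5000, ω = 1.0000

Δθ = 4.856194 − 2.356194 = 2.500000
ω = Δθ/dt = 2.500000/2.5 = 1.0000
R = Δx/(sin θ' − sin θ) = 1.5000
v = R·ω = 1.5000·1.0000 = 1.5000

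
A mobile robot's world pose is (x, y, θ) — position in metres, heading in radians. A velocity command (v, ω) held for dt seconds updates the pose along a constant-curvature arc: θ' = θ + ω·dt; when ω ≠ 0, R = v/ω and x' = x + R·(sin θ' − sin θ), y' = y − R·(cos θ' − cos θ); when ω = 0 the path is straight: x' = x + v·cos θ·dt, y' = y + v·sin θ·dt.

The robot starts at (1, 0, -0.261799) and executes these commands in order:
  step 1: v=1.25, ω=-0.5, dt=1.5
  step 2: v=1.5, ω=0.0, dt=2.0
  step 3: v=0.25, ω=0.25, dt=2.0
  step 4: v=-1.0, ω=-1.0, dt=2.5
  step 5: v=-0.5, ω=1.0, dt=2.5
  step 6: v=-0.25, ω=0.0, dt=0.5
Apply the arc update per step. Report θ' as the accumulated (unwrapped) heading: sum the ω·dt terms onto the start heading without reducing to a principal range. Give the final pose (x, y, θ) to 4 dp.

(4.8530, -1.1175, -0.5118)

step 1: θ'=-1.0118 (R=-2.5000) → pose (2.4724, -1.0890, -1.0118)
step 2: θ'=-1.0118 (straight) → pose (4.0634, -3.6323, -1.0118)
step 3: θ'=-0.5118 (R=1.0000) → pose (4.4215, -3.9739, -0.5118)
step 4: θ'=-3.0118 (R=1.0000) → pose (4.7818, -2.1104, -3.0118)
step 5: θ'=-0.5118 (R=-0.5000) → pose (4.9619, -1.1787, -0.5118)
step 6: θ'=-0.5118 (straight) → pose (4.8530, -1.1175, -0.5118)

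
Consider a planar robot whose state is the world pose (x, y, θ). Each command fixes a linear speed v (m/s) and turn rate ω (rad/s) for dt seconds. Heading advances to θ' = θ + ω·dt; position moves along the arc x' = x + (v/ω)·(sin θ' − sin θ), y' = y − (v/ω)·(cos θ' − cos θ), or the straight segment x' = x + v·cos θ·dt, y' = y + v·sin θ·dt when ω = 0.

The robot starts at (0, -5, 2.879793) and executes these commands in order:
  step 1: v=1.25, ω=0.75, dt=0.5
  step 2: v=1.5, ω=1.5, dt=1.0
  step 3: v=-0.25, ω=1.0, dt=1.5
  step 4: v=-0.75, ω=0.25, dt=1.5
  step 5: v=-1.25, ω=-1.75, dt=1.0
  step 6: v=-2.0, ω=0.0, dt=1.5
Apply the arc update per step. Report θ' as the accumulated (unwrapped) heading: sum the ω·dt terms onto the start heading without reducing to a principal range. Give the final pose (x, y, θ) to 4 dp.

(-4.2996, -2.4169, 4.8798)

step 1: θ'=3.2548 (R=1.6667) → pose (-0.6196, -4.9539, 3.2548)
step 2: θ'=4.7548 (R=1.0000) → pose (-1.5058, -5.9899, 4.7548)
step 3: θ'=6.2548 (R=-0.2500) → pose (-1.7485, -5.7506, 6.2548)
step 4: θ'=6.6298 (R=-3.0000) → pose (-2.8527, -5.9278, 6.6298)
step 5: θ'=4.8798 (R=0.7143) → pose (-3.7997, -5.3750, 4.8798)
step 6: θ'=4.8798 (straight) → pose (-4.2996, -2.4169, 4.8798)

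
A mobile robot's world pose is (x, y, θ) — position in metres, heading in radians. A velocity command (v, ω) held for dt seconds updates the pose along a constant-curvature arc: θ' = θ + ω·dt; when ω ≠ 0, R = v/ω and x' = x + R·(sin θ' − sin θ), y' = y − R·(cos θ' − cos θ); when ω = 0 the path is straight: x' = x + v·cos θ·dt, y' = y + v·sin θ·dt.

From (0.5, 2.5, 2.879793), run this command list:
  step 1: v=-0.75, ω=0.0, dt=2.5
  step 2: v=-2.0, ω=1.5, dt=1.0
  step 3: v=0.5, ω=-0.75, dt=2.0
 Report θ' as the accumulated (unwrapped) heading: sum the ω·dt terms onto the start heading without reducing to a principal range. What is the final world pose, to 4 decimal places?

(3.1138, 2.4410, 2.8798)

step 1: θ'=2.8798 (straight) → pose (2.3111, 2.0147, 2.8798)
step 2: θ'=4.3798 (R=-1.3333) → pose (3.9165, 2.8673, 4.3798)
step 3: θ'=2.8798 (R=-0.6667) → pose (3.1138, 2.4410, 2.8798)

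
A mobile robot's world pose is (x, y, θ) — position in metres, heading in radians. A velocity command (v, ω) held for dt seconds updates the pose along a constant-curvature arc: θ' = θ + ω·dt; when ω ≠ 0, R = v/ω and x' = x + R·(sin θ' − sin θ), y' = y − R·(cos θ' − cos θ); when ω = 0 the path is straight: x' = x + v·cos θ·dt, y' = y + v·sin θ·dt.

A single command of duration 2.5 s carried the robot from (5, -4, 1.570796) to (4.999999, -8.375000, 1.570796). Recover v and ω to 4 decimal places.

v = -1.7500, ω = 0.0000

Δθ = 1.570796 − 1.570796 = 0.000000
ω = Δθ/dt = 0.000000/2.5 = 0.0000
ω = 0 → v = (Δx·cos θ + Δy·sin θ)/dt = -1.7500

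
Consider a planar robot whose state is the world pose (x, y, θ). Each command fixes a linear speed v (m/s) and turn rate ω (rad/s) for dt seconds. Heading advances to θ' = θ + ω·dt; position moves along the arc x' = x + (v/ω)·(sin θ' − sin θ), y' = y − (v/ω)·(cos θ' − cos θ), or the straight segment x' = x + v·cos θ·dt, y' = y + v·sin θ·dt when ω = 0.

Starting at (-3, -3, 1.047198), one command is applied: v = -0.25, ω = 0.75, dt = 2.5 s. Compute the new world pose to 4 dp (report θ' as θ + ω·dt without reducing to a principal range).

(-2.7839, -3.4920, 2.9222)

θ' = 1.0472 + 0.75·2.5 = 2.9222
R = v/ω = -0.25/0.75 = -0.3333
x' = -3 + -0.3333·(sin 2.9222 − sin 1.0472) = -2.7839
y' = -3 − -0.3333·(cos 2.9222 − cos 1.0472) = -3.4920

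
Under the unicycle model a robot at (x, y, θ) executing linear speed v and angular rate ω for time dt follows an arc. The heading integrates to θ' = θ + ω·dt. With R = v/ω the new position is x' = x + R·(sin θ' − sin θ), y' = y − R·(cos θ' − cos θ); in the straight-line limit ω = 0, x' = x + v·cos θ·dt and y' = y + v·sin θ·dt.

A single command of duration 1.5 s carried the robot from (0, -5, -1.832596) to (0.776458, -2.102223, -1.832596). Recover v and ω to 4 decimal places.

v = -2.0000, ω = 0.0000

Δθ = -1.832596 − -1.832596 = 0.000000
ω = Δθ/dt = 0.000000/1.5 = 0.0000
ω = 0 → v = (Δx·cos θ + Δy·sin θ)/dt = -2.0000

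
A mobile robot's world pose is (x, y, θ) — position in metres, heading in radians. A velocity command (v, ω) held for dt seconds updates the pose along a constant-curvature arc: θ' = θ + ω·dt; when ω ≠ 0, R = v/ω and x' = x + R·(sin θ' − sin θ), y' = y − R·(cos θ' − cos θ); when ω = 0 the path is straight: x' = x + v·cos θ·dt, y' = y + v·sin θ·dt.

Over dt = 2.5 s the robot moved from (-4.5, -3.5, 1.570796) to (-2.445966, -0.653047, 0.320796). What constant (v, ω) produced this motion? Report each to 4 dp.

Δθ = 0.320796 − 1.570796 = -1.250000
ω = Δθ/dt = -1.250000/2.5 = -0.5000
R = −Δy/(cos θ' − cos θ) = -3.0000
v = R·ω = -3.0000·-0.5000 = 1.5000

v = 1.5000, ω = -0.5000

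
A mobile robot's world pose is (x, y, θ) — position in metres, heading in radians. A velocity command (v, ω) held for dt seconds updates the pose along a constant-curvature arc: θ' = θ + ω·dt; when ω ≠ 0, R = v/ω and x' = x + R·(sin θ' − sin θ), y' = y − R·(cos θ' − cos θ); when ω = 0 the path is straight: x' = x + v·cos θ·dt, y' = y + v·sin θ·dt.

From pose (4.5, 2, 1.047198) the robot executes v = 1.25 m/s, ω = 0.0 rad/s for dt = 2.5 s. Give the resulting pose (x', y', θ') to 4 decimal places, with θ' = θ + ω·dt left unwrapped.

(6.0625, 4.7063, 1.0472)

θ' = 1.0472 + 0.0·2.5 = 1.0472
ω = 0 → straight: x' = 4.5 + 1.25·cos(1.0472)·2.5 = 6.0625
y' = 2 + 1.25·sin(1.0472)·2.5 = 4.7063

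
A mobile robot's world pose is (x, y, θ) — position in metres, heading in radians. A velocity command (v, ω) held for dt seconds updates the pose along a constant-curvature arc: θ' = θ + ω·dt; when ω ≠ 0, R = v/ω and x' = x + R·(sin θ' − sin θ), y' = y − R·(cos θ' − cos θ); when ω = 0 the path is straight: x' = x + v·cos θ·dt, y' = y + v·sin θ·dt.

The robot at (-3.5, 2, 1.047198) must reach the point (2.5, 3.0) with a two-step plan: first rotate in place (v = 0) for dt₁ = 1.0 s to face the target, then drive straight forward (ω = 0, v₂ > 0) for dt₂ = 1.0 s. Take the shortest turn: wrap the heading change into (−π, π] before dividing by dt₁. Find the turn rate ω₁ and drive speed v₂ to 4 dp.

ω₁ = -0.8820, v₂ = 6.0828

heading to target = atan2(3−2, 2.5−-3.5) = 0.1651
Δθ = wrap(0.1651 − 1.0472) = -0.8820; ω₁ = Δθ/dt₁ = -0.8820
distance = √((2.5−-3.5)² + (3−2)²) = 6.0828; v₂ = distance/dt₂ = 6.0828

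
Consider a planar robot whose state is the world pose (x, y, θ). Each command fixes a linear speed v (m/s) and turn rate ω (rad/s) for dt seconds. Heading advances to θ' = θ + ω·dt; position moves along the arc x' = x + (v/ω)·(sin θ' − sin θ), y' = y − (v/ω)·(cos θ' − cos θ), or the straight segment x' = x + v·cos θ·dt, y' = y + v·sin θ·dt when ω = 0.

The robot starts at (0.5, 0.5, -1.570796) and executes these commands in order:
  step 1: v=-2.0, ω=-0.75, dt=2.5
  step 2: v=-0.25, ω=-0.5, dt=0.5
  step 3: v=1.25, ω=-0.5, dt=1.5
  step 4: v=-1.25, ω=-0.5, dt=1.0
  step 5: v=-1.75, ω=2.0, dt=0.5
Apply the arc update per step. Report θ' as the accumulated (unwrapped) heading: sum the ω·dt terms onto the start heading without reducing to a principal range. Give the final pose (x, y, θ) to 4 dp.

step 1: θ'=-3.4458 (R=2.6667) → pose (3.9654, 3.0442, -3.4458)
step 2: θ'=-3.6958 (R=0.5000) → pose (4.0788, 2.9923, -3.6958)
step 3: θ'=-4.4458 (R=-2.5000) → pose (2.9828, 4.4595, -4.4458)
step 4: θ'=-4.9458 (R=2.5000) → pose (3.0033, 3.2227, -4.9458)
step 5: θ'=-3.9458 (R=-0.8750) → pose (3.2243, 2.4133, -3.9458)

(3.2243, 2.4133, -3.9458)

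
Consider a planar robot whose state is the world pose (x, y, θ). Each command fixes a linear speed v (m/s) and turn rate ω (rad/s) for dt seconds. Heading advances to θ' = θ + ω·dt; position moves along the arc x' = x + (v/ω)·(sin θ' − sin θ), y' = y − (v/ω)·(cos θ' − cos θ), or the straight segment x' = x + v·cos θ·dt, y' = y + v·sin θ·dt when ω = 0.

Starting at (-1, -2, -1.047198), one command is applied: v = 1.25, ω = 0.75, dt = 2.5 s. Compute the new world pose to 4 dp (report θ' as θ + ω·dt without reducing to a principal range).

θ' = -1.0472 + 0.75·2.5 = 0.8278
R = v/ω = 1.25/0.75 = 1.6667
x' = -1 + 1.6667·(sin 0.8278 − sin -1.0472) = 1.6708
y' = -2 − 1.6667·(cos 0.8278 − cos -1.0472) = -2.2942

(1.6708, -2.2942, 0.8278)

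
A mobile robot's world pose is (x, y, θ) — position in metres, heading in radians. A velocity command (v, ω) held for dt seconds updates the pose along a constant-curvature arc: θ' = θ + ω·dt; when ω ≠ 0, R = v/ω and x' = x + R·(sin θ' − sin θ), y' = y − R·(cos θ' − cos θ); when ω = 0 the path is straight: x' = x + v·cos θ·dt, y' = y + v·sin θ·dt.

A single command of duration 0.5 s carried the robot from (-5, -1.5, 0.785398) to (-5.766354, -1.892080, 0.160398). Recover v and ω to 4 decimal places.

Δθ = 0.160398 − 0.785398 = -0.625000
ω = Δθ/dt = -0.625000/0.5 = -1.2500
R = Δx/(sin θ' − sin θ) = 1.4000
v = R·ω = 1.4000·-1.2500 = -1.7500

v = -1.7500, ω = -1.2500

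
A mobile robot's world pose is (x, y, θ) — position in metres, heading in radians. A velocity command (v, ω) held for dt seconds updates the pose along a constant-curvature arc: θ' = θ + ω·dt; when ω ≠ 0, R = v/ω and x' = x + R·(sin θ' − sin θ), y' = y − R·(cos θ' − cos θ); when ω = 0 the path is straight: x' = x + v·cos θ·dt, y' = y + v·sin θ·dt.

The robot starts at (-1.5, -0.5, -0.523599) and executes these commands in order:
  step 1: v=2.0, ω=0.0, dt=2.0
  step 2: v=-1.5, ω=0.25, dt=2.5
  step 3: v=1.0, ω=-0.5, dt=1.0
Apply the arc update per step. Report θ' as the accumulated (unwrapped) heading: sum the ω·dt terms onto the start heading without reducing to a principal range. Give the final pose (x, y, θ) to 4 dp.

(-0.6646, -1.8735, -0.3986)

step 1: θ'=-0.5236 (straight) → pose (1.9641, -2.5000, -0.5236)
step 2: θ'=0.1014 (R=-6.0000) → pose (-1.6433, -1.7270, 0.1014)
step 3: θ'=-0.3986 (R=-2.0000) → pose (-0.6646, -1.8735, -0.3986)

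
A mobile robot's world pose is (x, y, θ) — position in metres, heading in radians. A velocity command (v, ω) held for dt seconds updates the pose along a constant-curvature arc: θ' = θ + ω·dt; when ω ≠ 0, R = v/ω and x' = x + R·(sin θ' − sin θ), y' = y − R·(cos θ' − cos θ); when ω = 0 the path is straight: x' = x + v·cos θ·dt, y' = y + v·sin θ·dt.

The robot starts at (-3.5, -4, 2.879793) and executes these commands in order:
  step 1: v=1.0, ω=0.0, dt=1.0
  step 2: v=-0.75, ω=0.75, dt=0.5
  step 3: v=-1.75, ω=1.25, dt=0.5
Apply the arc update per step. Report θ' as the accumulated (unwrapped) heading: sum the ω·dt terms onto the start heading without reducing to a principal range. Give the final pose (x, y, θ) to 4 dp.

step 1: θ'=2.8798 (straight) → pose (-4.4659, -3.7412, 2.8798)
step 2: θ'=3.2548 (R=-1.0000) → pose (-4.0941, -3.7689, 3.2548)
step 3: θ'=3.8798 (R=-1.4000) → pose (-3.3101, -3.4134, 3.8798)

(-3.3101, -3.4134, 3.8798)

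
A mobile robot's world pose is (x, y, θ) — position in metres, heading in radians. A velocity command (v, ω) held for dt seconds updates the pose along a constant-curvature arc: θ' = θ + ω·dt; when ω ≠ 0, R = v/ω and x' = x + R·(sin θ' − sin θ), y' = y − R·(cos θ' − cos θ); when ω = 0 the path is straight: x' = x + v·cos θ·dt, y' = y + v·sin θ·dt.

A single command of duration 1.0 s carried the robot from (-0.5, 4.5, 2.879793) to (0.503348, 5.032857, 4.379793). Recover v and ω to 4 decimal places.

v = -1.2500, ω = 1.5000

Δθ = 4.379793 − 2.879793 = 1.500000
ω = Δθ/dt = 1.500000/1.0 = 1.5000
R = Δx/(sin θ' − sin θ) = -0.8333
v = R·ω = -0.8333·1.5000 = -1.2500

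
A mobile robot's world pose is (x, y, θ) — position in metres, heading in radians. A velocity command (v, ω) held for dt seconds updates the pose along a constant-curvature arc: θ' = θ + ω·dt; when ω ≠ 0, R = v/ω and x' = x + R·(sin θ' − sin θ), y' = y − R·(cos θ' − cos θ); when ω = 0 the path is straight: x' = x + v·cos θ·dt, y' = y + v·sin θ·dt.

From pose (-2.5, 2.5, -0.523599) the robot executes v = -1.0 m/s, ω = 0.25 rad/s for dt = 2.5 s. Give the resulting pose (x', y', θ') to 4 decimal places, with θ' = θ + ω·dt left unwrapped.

θ' = -0.5236 + 0.25·2.5 = 0.1014
R = v/ω = -1.0/0.25 = -4.0000
x' = -2.5 + -4.0000·(sin 0.1014 − sin -0.5236) = -4.9049
y' = 2.5 − -4.0000·(cos 0.1014 − cos -0.5236) = 3.0154

(-4.9049, 3.0154, 0.1014)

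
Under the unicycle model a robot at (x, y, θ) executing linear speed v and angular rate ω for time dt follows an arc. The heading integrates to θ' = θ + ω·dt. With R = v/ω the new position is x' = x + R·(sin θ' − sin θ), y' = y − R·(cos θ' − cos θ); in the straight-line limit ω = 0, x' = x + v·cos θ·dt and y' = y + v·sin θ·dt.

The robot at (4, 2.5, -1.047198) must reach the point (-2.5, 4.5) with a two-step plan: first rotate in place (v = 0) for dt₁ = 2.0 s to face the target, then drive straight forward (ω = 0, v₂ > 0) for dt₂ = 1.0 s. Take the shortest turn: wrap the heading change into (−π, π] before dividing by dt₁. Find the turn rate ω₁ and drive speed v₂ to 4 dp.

heading to target = atan2(4.5−2.5, -2.5−4) = 2.8431
Δθ = wrap(2.8431 − -1.0472) = -2.3929; ω₁ = Δθ/dt₁ = -1.1964
distance = √((-2.5−4)² + (4.5−2.5)²) = 6.8007; v₂ = distance/dt₂ = 6.8007

ω₁ = -1.1964, v₂ = 6.8007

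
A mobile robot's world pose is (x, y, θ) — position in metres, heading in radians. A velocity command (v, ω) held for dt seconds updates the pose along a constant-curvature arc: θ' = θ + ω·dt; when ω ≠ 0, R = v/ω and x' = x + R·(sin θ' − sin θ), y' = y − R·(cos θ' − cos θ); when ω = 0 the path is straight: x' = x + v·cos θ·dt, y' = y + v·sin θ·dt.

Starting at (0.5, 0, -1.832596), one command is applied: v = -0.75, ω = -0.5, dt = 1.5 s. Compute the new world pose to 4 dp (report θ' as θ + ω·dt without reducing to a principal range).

(1.1534, 0.8835, -2.5826)

θ' = -1.8326 + -0.5·1.5 = -2.5826
R = v/ω = -0.75/-0.5 = 1.5000
x' = 0.5 + 1.5000·(sin -2.5826 − sin -1.8326) = 1.1534
y' = 0 − 1.5000·(cos -2.5826 − cos -1.8326) = 0.8835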